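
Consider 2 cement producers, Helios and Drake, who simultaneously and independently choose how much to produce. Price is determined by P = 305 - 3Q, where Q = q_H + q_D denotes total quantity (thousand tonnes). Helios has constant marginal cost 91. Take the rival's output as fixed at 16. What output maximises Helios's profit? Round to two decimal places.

27.67

With the rival's output fixed at 16, Helios's profit is π_H = (305 - 3·16 - 3q_H)q_H - (91q_H) = (257 - 3q_H)q_H - (91q_H).
∂π_H/∂q_H = 166 - 6q_H = 0, so q_H = 83/3.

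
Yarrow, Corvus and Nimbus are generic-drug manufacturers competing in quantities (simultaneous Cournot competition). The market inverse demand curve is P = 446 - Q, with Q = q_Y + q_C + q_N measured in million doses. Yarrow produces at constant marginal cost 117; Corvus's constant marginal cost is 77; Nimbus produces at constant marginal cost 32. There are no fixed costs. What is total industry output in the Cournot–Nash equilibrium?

Yarrow's profit: π_Y = (446 - Q)q_Y - (117q_Y). Setting ∂π_Y/∂q_Y = 0: 329 - 2q_Y - (q_C + q_N) = 0.
Corvus's profit: π_C = (446 - Q)q_C - (77q_C). Setting ∂π_C/∂q_C = 0: 369 - 2q_C - (q_Y + q_N) = 0.
Nimbus's first-order condition: 414 - 2q_N - (q_Y + q_C) = 0.
Adding the 3 first-order conditions: 1112 − 4Q = 0, so Q = 278.
Back-substituting: q_Y = (329 − 278) = 51, q_C = (369 − 278) = 91, q_N = (414 − 278) = 136.
Total output Q = 51 + 91 + 136 = 278.

278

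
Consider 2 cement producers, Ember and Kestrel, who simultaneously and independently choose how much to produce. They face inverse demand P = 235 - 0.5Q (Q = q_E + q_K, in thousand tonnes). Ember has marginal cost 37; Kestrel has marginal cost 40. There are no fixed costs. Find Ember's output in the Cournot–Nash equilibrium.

Ember's profit: π_E = (235 - 0.5Q)q_E - (37q_E). Setting ∂π_E/∂q_E = 0: 198 - q_E - (1/2)(q_K) = 0.
Kestrel's profit: π_K = (235 - 0.5Q)q_K - (40q_K). Setting ∂π_K/∂q_K = 0: 195 - q_K - (1/2)(q_E) = 0.
Best responses: q_E = (198 - (1/2)q_K), q_K = (195 - (1/2)q_E).
Solving the pair: q_E = 134, q_K = 128.

134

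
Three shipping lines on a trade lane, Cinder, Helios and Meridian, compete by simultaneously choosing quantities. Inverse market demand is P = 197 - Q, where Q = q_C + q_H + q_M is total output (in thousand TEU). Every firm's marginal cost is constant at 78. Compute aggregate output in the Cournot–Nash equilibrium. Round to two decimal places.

89.25

A representative firm's profit is π_i = q_i(197 - Q) - 78q_i.
Setting ∂π_i/∂q_i = 0 with rivals' quantities fixed: 119 - 2q_i - Σ_{j≠i} q_j = 0.
By symmetry each firm produces the same amount; substituting Σ_{j≠i} q_j = 2q_i yields q_i = 119/4.
Total output Q = 119/4 + 119/4 + 119/4 = 357/4.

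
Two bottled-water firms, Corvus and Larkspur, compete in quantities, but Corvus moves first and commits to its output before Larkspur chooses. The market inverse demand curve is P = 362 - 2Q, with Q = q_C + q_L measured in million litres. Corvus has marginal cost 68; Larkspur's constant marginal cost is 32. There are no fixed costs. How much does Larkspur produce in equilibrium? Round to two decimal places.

Solve by backward induction. Given q_C, the follower Larkspur maximises π_L = (362 - 2q_C - 2q_L)q_L - 32q_L.
Setting the follower's marginal profit to zero, 330 - 2q_C - 4q_L = 0, i.e. q_L = (330 - 2q_C)/4.
Corvus substitutes q_L(q_C) into its own profit: π_C = q_C(362 - 2q_C - (330 - 2q_C)/2) - 68q_C = (197 - q_C)q_C - 68q_C.
The leader's first-order condition 129 - 2q_C = 0 yields q_C = 129/2.
Then q_L = (330 - 2·(129/2))/4 = 201/4.

50.25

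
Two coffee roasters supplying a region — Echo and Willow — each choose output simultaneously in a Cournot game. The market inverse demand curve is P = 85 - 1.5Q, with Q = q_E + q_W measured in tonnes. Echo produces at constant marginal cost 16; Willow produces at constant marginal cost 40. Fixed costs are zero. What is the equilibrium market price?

Echo's profit: π_E = (85 - 1.5Q)q_E - (16q_E). Setting ∂π_E/∂q_E = 0: 69 - 3q_E - (3/2)(q_W) = 0.
Willow's first-order condition: 45 - 3q_W - (3/2)(q_E) = 0.
Best responses: q_E = (69 - (3/2)q_W)/3, q_W = (45 - (3/2)q_E)/3.
Solving the pair: q_E = 62/3, q_W = 14/3.
Total output Q = 76/3, so price P = 85 - (3/2)·(76/3) = 47.

47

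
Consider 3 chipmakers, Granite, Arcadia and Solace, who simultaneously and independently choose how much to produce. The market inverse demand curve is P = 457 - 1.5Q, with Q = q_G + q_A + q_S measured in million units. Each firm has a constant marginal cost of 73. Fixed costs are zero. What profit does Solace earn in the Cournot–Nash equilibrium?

A representative firm's profit is π_i = q_i(457 - 1.5Q) - 73q_i.
Setting ∂π_i/∂q_i = 0 with rivals' quantities fixed: 384 - 3q_i - (3/2)·Σ_{j≠i} q_j = 0.
By symmetry each firm produces the same amount; substituting Σ_{j≠i} q_j = 2q_i yields q_i = 384/6 = 64.
Price P = 457 - (3/2)·192 = 169.
Solace's profit: (169 - 73)·64 = 6144.

6144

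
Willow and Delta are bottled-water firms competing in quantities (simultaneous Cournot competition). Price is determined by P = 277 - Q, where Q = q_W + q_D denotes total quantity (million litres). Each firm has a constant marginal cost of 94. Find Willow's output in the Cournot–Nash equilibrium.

A representative firm's profit is π_i = q_i(277 - Q) - 94q_i.
Setting ∂π_i/∂q_i = 0 with rivals' quantities fixed: 183 - 2q_i - q_j = 0.
With identical firms every q_j equals q_i, so q_j = q_i and 183 = 3q_i, giving q_i = 61.

61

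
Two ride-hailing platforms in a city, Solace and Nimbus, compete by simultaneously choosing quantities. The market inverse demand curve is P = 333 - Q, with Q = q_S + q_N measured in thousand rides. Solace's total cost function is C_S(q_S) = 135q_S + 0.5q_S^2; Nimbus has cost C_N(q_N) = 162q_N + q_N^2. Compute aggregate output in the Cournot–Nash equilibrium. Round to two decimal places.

85.09

Solace's profit: π_S = (333 - Q)q_S - (135q_S + (1/2)q_S²). Setting ∂π_S/∂q_S = 0: 198 - 3q_S - (q_N) = 0.
Nimbus's profit: π_N = (333 - Q)q_N - (162q_N + q_N²). Setting ∂π_N/∂q_N = 0: 171 - 4q_N - (q_S) = 0.
Best responses: q_S = (198 - q_N)/3, q_N = (171 - q_S)/4.
Substituting one into the other gives q_S = 621/11 and q_N = 315/11.
Total output Q = 621/11 + 315/11 = 936/11.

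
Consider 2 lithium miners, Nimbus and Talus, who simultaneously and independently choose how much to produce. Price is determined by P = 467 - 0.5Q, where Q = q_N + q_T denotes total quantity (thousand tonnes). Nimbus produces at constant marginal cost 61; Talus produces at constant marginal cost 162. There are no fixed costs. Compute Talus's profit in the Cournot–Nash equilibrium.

9248

Nimbus's profit: π_N = (467 - 0.5Q)q_N - (61q_N). Setting ∂π_N/∂q_N = 0: 406 - q_N - (1/2)(q_T) = 0.
Talus's first-order condition: 305 - q_T - (1/2)(q_N) = 0.
Best responses: q_N = (406 - (1/2)q_T), q_T = (305 - (1/2)q_N).
Solving the pair: q_N = 338, q_T = 136.
Price P = 467 - (1/2)·474 = 230.
Talus's profit: (230 - 162)·136 = 9248.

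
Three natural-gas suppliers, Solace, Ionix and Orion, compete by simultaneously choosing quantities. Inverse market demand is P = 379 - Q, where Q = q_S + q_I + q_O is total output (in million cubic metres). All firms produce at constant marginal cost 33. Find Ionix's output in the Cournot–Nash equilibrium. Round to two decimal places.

86.50

A representative firm's profit is π_i = q_i(379 - Q) - 33q_i.
First-order condition (treating rivals' output as given): 346 - 2q_i - Σ_{j≠i} q_j = 0.
With identical firms every q_j equals q_i, so Σ_{j≠i} q_j = 2q_i and 346 = 4q_i, giving q_i = 173/2.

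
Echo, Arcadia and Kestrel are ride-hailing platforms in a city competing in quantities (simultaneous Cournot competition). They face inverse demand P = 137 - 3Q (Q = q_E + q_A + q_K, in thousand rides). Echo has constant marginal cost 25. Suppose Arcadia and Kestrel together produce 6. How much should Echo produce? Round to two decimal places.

With rivals' combined output fixed at 6, Echo's profit is π_E = (137 - 3·6 - 3q_E)q_E - (25q_E) = (119 - 3q_E)q_E - (25q_E).
∂π_E/∂q_E = 94 - 6q_E = 0, so q_E = 47/3.

15.67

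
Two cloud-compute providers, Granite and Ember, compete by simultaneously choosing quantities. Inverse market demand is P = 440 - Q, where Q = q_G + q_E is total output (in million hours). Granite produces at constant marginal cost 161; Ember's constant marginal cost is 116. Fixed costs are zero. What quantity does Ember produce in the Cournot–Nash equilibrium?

Granite's profit: π_G = (440 - Q)q_G - (161q_G). Setting ∂π_G/∂q_G = 0: 279 - 2q_G - (q_E) = 0.
Ember's first-order condition: 324 - 2q_E - (q_G) = 0.
Best responses: q_G = (279 - q_E)/2, q_E = (324 - q_G)/2.
Solving the pair: q_G = 78, q_E = 123.

123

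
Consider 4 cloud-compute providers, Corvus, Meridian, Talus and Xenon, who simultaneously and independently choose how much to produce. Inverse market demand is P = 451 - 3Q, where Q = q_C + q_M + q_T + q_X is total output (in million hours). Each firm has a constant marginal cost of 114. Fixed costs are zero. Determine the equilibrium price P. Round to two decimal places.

181.40

Each firm earns π_i = (451 - 3Q)q_i - 114q_i.
First-order condition (treating rivals' output as given): 337 - 6q_i - 3·Σ_{j≠i} q_j = 0.
With identical firms every q_j equals q_i, so Σ_{j≠i} q_j = 3q_i and 337 = 15q_i, giving q_i = 337/15.
Total output Q = 1348/15, so price P = 451 - 3·(1348/15) = 907/5.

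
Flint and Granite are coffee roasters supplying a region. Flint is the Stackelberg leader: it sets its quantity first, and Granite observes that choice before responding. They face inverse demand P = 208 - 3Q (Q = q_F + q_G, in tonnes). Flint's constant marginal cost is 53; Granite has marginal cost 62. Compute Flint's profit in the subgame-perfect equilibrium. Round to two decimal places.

The follower Granite best-responds to any q_F: π_G = (208 - 3Q)q_G - 62q_G.
∂π_G/∂q_G = 146 - 3q_F - 6q_G = 0 gives the reaction function q_G = (146 - 3q_F)/6.
Flint substitutes q_G(q_F) into its own profit: π_F = q_F(208 - 3q_F - (146 - 3q_F)/2) - 53q_F = (135 - (3/2)q_F)q_F - 53q_F.
Maximising: ∂π_F/∂q_F = 82 - 3q_F = 0, giving q_F = 82/3.
Then q_G = (146 - 3·(82/3))/6 = 32/3.
Price P = 208 - 3·38 = 94.
Flint's profit: (94 - 53)·(82/3) = 1120.6667.

1120.67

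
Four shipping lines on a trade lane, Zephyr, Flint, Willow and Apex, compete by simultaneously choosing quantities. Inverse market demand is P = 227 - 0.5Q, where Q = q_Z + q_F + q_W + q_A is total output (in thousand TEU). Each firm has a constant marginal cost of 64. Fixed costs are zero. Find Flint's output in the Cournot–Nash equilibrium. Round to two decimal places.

Each firm earns π_i = (227 - 0.5Q)q_i - 64q_i.
Setting ∂π_i/∂q_i = 0 with rivals' quantities fixed: 163 - q_i - (1/2)·Σ_{j≠i} q_j = 0.
With identical firms every q_j equals q_i, so Σ_{j≠i} q_j = 3q_i and 163 = (5/2)q_i, giving q_i = 326/5.

65.20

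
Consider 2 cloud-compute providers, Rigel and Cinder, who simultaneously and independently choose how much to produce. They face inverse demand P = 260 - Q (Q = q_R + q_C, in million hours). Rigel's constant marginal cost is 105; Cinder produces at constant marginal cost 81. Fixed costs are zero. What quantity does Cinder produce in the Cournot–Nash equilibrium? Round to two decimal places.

67.67

Rigel's profit: π_R = (260 - Q)q_R - (105q_R). Setting ∂π_R/∂q_R = 0: 155 - 2q_R - (q_C) = 0.
Cinder's first-order condition: 179 - 2q_C - (q_R) = 0.
Best responses: q_R = (155 - q_C)/2, q_C = (179 - q_R)/2.
Substituting one into the other gives q_R = 131/3 and q_C = 203/3.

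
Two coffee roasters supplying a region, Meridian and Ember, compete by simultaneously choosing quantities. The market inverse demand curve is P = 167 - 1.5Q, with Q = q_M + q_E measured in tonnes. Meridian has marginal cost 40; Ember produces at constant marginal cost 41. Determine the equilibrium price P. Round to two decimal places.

Meridian's profit: π_M = (167 - 1.5Q)q_M - (40q_M). Setting ∂π_M/∂q_M = 0: 127 - 3q_M - (3/2)(q_E) = 0.
Ember's first-order condition: 126 - 3q_E - (3/2)(q_M) = 0.
Best responses: q_M = (127 - (3/2)q_E)/3, q_E = (126 - (3/2)q_M)/3.
Substituting one into the other gives q_M = 256/9 and q_E = 250/9.
Total output Q = 506/9, so price P = 167 - (3/2)·(506/9) = 248/3.

82.67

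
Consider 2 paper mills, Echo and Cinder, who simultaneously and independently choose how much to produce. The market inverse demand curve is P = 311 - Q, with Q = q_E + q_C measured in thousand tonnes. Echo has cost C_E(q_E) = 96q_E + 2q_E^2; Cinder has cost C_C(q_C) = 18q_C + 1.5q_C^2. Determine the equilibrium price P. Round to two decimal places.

Echo's profit: π_E = (311 - Q)q_E - (96q_E + 2q_E²). Setting ∂π_E/∂q_E = 0: 215 - 6q_E - (q_C) = 0.
Cinder's first-order condition: 293 - 5q_C - (q_E) = 0.
Rearranging gives the reaction functions q_E = (215 - q_C)/6 and q_C = (293 - q_E)/5.
Substituting one into the other gives q_E = 782/29 and q_C = 1543/29.
Total output Q = 80.1724, so price P = 311 - 80.1724 = 230.8276.

230.83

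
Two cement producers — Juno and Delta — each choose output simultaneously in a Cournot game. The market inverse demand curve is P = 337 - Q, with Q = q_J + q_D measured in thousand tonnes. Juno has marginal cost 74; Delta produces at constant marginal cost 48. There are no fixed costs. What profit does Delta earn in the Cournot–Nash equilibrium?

11025

Juno's profit: π_J = (337 - Q)q_J - (74q_J). Setting ∂π_J/∂q_J = 0: 263 - 2q_J - (q_D) = 0.
Delta's first-order condition: 289 - 2q_D - (q_J) = 0.
Best responses: q_J = (263 - q_D)/2, q_D = (289 - q_J)/2.
Substituting one into the other gives q_J = 79 and q_D = 105.
Price P = 337 - 184 = 153.
Delta's profit: (153 - 48)·105 = 11025.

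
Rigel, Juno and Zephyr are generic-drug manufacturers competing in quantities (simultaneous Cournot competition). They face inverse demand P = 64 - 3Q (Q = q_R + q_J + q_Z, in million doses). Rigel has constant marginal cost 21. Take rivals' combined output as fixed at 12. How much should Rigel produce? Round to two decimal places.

With rivals' combined output fixed at 12, Rigel's profit is π_R = (64 - 3·12 - 3q_R)q_R - (21q_R) = (28 - 3q_R)q_R - (21q_R).
∂π_R/∂q_R = 7 - 6q_R = 0, so q_R = 7/6.

1.17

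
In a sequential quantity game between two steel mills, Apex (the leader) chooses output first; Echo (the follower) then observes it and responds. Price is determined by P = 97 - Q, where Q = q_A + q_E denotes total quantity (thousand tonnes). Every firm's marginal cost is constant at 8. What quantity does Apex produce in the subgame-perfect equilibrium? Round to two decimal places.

Solve by backward induction. Given q_A, the follower Echo maximises π_E = (97 - q_A - q_E)q_E - 8q_E.
∂π_E/∂q_E = 89 - q_A - 2q_E = 0 gives the reaction function q_E = (89 - q_A)/2.
The leader anticipates this reaction. Substituting into P = 97 - Q gives P = 105/2 - (1/2)q_A, so π_A = (105/2 - (1/2)q_A)q_A - 8q_A.
Leader FOC: 89/2 - q_A = 0, so q_A = 89/2.
Then q_E = (89 - 89/2)/2 = 89/4.

44.50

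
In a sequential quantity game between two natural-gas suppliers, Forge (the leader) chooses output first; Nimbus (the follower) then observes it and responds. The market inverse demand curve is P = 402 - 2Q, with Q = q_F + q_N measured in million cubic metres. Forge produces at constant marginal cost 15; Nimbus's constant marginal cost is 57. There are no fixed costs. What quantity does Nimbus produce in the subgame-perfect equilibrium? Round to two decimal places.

Solve by backward induction. Given q_F, the follower Nimbus maximises π_N = (402 - 2q_F - 2q_N)q_N - 57q_N.
Setting the follower's marginal profit to zero, 345 - 2q_F - 4q_N = 0, i.e. q_N = (345 - 2q_F)/4.
Forge substitutes q_N(q_F) into its own profit: π_F = q_F(402 - 2q_F - (345 - 2q_F)/2) - 15q_F = (459/2 - q_F)q_F - 15q_F.
Maximising: ∂π_F/∂q_F = 429/2 - 2q_F = 0, giving q_F = 429/4.
Then q_N = (345 - 2·(429/4))/4 = 261/8.

32.63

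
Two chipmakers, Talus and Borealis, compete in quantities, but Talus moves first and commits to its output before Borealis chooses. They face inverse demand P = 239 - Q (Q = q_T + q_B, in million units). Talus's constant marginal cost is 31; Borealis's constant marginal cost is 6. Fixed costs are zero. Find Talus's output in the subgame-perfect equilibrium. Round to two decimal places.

91.50

The follower Borealis best-responds to any q_T: π_B = (239 - Q)q_B - 6q_B.
Follower FOC: 233 - q_T - 2q_B = 0, so q_B(q_T) = (233 - q_T)/2.
The leader anticipates this reaction. Substituting into P = 239 - Q gives P = 245/2 - (1/2)q_T, so π_T = (245/2 - (1/2)q_T)q_T - 31q_T.
The leader's first-order condition 183/2 - q_T = 0 yields q_T = 183/2.
Then q_B = (233 - 183/2)/2 = 283/4.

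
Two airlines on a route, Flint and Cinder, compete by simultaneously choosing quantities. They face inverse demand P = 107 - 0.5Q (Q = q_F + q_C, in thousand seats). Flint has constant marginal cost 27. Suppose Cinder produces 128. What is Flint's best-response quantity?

16

With the rival's output fixed at 128, Flint's profit is π_F = (107 - (1/2)·128 - (1/2)q_F)q_F - (27q_F) = (43 - (1/2)q_F)q_F - (27q_F).
∂π_F/∂q_F = 16 - q_F = 0, so q_F = 16.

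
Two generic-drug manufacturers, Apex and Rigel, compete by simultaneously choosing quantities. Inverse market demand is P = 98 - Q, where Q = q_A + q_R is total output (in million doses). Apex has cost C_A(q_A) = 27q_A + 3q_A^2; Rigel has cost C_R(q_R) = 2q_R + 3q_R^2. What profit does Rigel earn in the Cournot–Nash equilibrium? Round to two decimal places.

489.60

Apex's profit: π_A = (98 - Q)q_A - (27q_A + 3q_A²). Setting ∂π_A/∂q_A = 0: 71 - 8q_A - (q_R) = 0.
Rigel's first-order condition: 96 - 8q_R - (q_A) = 0.
Best responses: q_A = (71 - q_R)/8, q_R = (96 - q_A)/8.
Substituting one into the other gives q_A = 472/63 and q_R = 697/63.
Price P = 98 - 167/9 = 715/9.
Rigel's profit: (715/9)·(697/63) - 2·(697/63) - 3(697/63)² = 489.6034.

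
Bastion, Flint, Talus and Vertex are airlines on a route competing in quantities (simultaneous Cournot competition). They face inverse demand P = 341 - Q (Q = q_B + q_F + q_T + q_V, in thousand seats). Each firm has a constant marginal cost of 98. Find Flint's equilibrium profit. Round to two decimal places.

Each firm earns π_i = (341 - Q)q_i - 98q_i.
Setting ∂π_i/∂q_i = 0 with rivals' quantities fixed: 243 - 2q_i - Σ_{j≠i} q_j = 0.
With identical firms every q_j equals q_i, so Σ_{j≠i} q_j = 3q_i and 243 = 5q_i, giving q_i = 243/5.
Price P = 341 - 972/5 = 733/5.
Flint's profit: (733/5 - 98)·(243/5) = 2361.9600.

2361.96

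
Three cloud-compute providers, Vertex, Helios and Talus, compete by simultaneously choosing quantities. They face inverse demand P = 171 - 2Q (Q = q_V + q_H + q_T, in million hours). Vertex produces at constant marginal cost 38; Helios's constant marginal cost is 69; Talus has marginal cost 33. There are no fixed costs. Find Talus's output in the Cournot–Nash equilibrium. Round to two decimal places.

22.38

Vertex's profit: π_V = (171 - 2Q)q_V - (38q_V). Setting ∂π_V/∂q_V = 0: 133 - 4q_V - 2(q_H + q_T) = 0.
Helios's profit: π_H = (171 - 2Q)q_H - (69q_H). Setting ∂π_H/∂q_H = 0: 102 - 4q_H - 2(q_V + q_T) = 0.
Talus's profit: π_T = (171 - 2Q)q_T - (33q_T). Setting ∂π_T/∂q_T = 0: 138 - 4q_T - 2(q_V + q_H) = 0.
Adding the 3 first-order conditions: 373 − 8Q = 0, so Q = 373/8.
Back-substituting: q_V = (133 − 373/4)/2 = 159/8, q_H = (102 − 373/4)/2 = 35/8, q_T = (138 − 373/4)/2 = 179/8.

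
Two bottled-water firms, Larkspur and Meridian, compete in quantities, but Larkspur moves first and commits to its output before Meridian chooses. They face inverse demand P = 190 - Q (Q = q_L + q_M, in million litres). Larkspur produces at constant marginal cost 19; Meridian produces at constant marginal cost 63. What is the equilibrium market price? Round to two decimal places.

Solve by backward induction. Given q_L, the follower Meridian maximises π_M = (190 - q_L - q_M)q_M - 63q_M.
Setting the follower's marginal profit to zero, 127 - q_L - 2q_M = 0, i.e. q_M = (127 - q_L)/2.
The leader anticipates this reaction. Substituting into P = 190 - Q gives P = 253/2 - (1/2)q_L, so π_L = (253/2 - (1/2)q_L)q_L - 19q_L.
Leader FOC: 215/2 - q_L = 0, so q_L = 215/2.
Then q_M = (127 - 215/2)/2 = 39/4.
Total output Q = 469/4, so price P = 190 - 469/4 = 291/4.

72.75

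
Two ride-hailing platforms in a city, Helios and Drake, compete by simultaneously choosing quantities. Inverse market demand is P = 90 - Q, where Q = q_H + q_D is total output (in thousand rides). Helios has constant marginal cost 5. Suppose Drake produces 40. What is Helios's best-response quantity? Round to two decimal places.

22.50

With the rival's output fixed at 40, Helios's profit is π_H = (90 - 40 - q_H)q_H - (5q_H) = (50 - q_H)q_H - (5q_H).
∂π_H/∂q_H = 45 - 2q_H = 0, so q_H = 45/2.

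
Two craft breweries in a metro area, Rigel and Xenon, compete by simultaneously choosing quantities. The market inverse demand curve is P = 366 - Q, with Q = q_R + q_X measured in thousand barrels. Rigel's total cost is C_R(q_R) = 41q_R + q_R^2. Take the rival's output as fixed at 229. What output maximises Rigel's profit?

24

With the rival's output fixed at 229, Rigel's profit is π_R = (366 - 229 - q_R)q_R - (41q_R + q_R²) = (137 - q_R)q_R - (41q_R + q_R²).
∂π_R/∂q_R = 96 - 4q_R = 0, so q_R = 24.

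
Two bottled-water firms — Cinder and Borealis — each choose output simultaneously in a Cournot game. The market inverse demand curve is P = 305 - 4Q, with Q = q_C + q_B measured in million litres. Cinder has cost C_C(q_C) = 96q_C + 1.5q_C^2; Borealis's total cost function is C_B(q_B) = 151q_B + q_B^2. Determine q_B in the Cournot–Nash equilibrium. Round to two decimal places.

9.13

Cinder's profit: π_C = (305 - 4Q)q_C - (96q_C + (3/2)q_C²). Setting ∂π_C/∂q_C = 0: 209 - 11q_C - 4(q_B) = 0.
Borealis's profit: π_B = (305 - 4Q)q_B - (151q_B + q_B²). Setting ∂π_B/∂q_B = 0: 154 - 10q_B - 4(q_C) = 0.
Rearranging gives the reaction functions q_C = (209 - 4q_B)/11 and q_B = (154 - 4q_C)/10.
Solving the pair: q_C = 737/47, q_B = 429/47.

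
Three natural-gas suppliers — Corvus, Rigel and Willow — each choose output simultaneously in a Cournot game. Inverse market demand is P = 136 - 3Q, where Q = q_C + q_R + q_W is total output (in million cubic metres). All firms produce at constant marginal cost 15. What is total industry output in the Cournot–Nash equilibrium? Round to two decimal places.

30.25

Each firm earns π_i = (136 - 3Q)q_i - 15q_i.
Setting ∂π_i/∂q_i = 0 with rivals' quantities fixed: 121 - 6q_i - 3·Σ_{j≠i} q_j = 0.
By symmetry each firm produces the same amount; substituting Σ_{j≠i} q_j = 2q_i yields q_i = 121/12.
Total output Q = 121/12 + 121/12 + 121/12 = 121/4.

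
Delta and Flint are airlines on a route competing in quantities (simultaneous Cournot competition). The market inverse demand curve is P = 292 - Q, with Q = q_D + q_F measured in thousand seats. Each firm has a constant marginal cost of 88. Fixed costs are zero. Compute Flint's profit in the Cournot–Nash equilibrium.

Each firm earns π_i = (292 - Q)q_i - 88q_i.
Setting ∂π_i/∂q_i = 0 with rivals' quantities fixed: 204 - 2q_i - q_j = 0.
With identical firms every q_j equals q_i, so q_j = q_i and 204 = 3q_i, giving q_i = 68.
Price P = 292 - 136 = 156.
Flint's profit: (156 - 88)·68 = 4624.

4624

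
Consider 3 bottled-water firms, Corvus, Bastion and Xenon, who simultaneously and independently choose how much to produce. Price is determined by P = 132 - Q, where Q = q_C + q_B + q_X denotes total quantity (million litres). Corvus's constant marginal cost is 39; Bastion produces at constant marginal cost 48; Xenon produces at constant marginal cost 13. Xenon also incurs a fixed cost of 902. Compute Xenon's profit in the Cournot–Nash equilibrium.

Corvus's profit: π_C = (132 - Q)q_C - (39q_C). Setting ∂π_C/∂q_C = 0: 93 - 2q_C - (q_B + q_X) = 0.
Bastion's profit: π_B = (132 - Q)q_B - (48q_B). Setting ∂π_B/∂q_B = 0: 84 - 2q_B - (q_C + q_X) = 0.
Xenon's first-order condition: 119 - 2q_X - (q_C + q_B) = 0.
Summing all 3 equations gives 296 − 4Q = 0, hence Q = 74.
Back-substituting: q_C = (93 − 74) = 19, q_B = (84 − 74) = 10, q_X = (119 − 74) = 45.
Price P = 132 - 74 = 58.
Xenon's profit: (58 - 13)·45 - 902 = 1123.

1123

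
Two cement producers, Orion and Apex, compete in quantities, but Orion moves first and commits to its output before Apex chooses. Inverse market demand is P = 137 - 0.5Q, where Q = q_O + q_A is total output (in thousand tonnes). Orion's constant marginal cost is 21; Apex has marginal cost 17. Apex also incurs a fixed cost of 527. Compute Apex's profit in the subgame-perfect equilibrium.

1521

Solve by backward induction. Given q_O, the follower Apex maximises π_A = (137 - (1/2)q_O - (1/2)q_A)q_A - 17q_A.
Follower FOC: 120 - (1/2)q_O - q_A = 0, so q_A(q_O) = (120 - (1/2)q_O).
The leader anticipates this reaction. Substituting into P = 137 - 0.5Q gives P = 77 - (1/4)q_O, so π_O = (77 - (1/4)q_O)q_O - 21q_O.
The leader's first-order condition 56 - (1/2)q_O = 0 yields q_O = 112.
Then q_A = (120 - (1/2)·112) = 64.
Price P = 137 - (1/2)·176 = 49.
Apex's profit: (49 - 17)·64 - 527 = 1521.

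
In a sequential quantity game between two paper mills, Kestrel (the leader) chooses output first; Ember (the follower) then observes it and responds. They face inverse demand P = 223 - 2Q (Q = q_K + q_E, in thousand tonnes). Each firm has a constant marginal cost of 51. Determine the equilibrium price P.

Solve by backward induction. Given q_K, the follower Ember maximises π_E = (223 - 2q_K - 2q_E)q_E - 51q_E.
∂π_E/∂q_E = 172 - 2q_K - 4q_E = 0 gives the reaction function q_E = (172 - 2q_K)/4.
The leader anticipates this reaction. Substituting into P = 223 - 2Q gives P = 137 - q_K, so π_K = (137 - q_K)q_K - 51q_K.
Leader FOC: 86 - 2q_K = 0, so q_K = 43.
Then q_E = (172 - 2·43)/4 = 43/2.
Total output Q = 129/2, so price P = 223 - 2·(129/2) = 94.

94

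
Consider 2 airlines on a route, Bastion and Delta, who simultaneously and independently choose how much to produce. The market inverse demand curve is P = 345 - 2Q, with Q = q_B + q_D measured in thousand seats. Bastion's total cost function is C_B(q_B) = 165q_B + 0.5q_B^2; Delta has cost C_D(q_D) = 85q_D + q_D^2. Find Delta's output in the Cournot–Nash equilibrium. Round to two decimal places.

36.15

Bastion's profit: π_B = (345 - 2Q)q_B - (165q_B + (1/2)q_B²). Setting ∂π_B/∂q_B = 0: 180 - 5q_B - 2(q_D) = 0.
Delta's first-order condition: 260 - 6q_D - 2(q_B) = 0.
Rearranging gives the reaction functions q_B = (180 - 2q_D)/5 and q_D = (260 - 2q_B)/6.
Substituting one into the other gives q_B = 280/13 and q_D = 470/13.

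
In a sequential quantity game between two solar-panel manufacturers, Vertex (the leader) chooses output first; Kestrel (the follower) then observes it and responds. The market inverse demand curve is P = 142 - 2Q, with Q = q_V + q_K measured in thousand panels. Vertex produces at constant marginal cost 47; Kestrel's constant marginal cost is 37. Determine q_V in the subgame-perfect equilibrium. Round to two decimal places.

21.25

The follower Kestrel best-responds to any q_V: π_K = (142 - 2Q)q_K - 37q_K.
∂π_K/∂q_K = 105 - 2q_V - 4q_K = 0 gives the reaction function q_K = (105 - 2q_V)/4.
Vertex substitutes q_K(q_V) into its own profit: π_V = q_V(142 - 2q_V - (105 - 2q_V)/2) - 47q_V = (179/2 - q_V)q_V - 47q_V.
Leader FOC: 85/2 - 2q_V = 0, so q_V = 85/4.
Then q_K = (105 - 2·(85/4))/4 = 125/8.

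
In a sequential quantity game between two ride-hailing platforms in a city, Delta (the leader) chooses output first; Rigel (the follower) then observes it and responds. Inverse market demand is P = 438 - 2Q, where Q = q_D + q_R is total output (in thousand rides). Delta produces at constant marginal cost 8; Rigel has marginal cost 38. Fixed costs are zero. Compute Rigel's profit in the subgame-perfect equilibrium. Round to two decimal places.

3612.50

The follower Rigel best-responds to any q_D: π_R = (438 - 2Q)q_R - 38q_R.
Follower FOC: 400 - 2q_D - 4q_R = 0, so q_R(q_D) = (400 - 2q_D)/4.
Delta substitutes q_R(q_D) into its own profit: π_D = q_D(438 - 2q_D - (400 - 2q_D)/2) - 8q_D = (238 - q_D)q_D - 8q_D.
Maximising: ∂π_D/∂q_D = 230 - 2q_D = 0, giving q_D = 115.
Then q_R = (400 - 2·115)/4 = 85/2.
Price P = 438 - 2·(315/2) = 123.
Rigel's profit: (123 - 38)·(85/2) = 3612.5000.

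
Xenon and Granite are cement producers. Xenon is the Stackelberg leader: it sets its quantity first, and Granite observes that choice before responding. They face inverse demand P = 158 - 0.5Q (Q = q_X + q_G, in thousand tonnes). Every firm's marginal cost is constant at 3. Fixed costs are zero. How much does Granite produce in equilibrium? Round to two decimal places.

The follower Granite best-responds to any q_X: π_G = (158 - 0.5Q)q_G - 3q_G.
∂π_G/∂q_G = 155 - (1/2)q_X - q_G = 0 gives the reaction function q_G = (155 - (1/2)q_X).
The leader anticipates this reaction. Substituting into P = 158 - 0.5Q gives P = 161/2 - (1/4)q_X, so π_X = (161/2 - (1/4)q_X)q_X - 3q_X.
Leader FOC: 155/2 - (1/2)q_X = 0, so q_X = 155.
Then q_G = (155 - (1/2)·155) = 155/2.

77.50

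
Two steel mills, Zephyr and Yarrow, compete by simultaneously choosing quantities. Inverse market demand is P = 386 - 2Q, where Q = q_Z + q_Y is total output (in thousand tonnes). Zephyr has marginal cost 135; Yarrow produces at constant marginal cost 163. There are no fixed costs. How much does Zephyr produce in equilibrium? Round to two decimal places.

Zephyr's profit: π_Z = (386 - 2Q)q_Z - (135q_Z). Setting ∂π_Z/∂q_Z = 0: 251 - 4q_Z - 2(q_Y) = 0.
Yarrow's first-order condition: 223 - 4q_Y - 2(q_Z) = 0.
Best responses: q_Z = (251 - 2q_Y)/4, q_Y = (223 - 2q_Z)/4.
Solving the pair: q_Z = 93/2, q_Y = 65/2.

46.50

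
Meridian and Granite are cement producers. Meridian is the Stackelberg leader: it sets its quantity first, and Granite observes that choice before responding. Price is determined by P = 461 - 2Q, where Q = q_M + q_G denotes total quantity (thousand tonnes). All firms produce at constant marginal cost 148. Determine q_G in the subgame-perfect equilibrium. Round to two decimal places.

39.13

The follower Granite best-responds to any q_M: π_G = (461 - 2Q)q_G - 148q_G.
∂π_G/∂q_G = 313 - 2q_M - 4q_G = 0 gives the reaction function q_G = (313 - 2q_M)/4.
The leader anticipates this reaction. Substituting into P = 461 - 2Q gives P = 609/2 - q_M, so π_M = (609/2 - q_M)q_M - 148q_M.
Maximising: ∂π_M/∂q_M = 313/2 - 2q_M = 0, giving q_M = 313/4.
Then q_G = (313 - 2·(313/4))/4 = 313/8.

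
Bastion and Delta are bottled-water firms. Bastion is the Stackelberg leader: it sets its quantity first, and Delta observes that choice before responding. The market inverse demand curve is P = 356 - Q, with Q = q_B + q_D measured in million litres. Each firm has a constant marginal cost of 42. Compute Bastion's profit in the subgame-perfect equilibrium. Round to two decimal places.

Solve by backward induction. Given q_B, the follower Delta maximises π_D = (356 - q_B - q_D)q_D - 42q_D.
Setting the follower's marginal profit to zero, 314 - q_B - 2q_D = 0, i.e. q_D = (314 - q_B)/2.
Bastion substitutes q_D(q_B) into its own profit: π_B = q_B(356 - q_B - (314 - q_B)/2) - 42q_B = (199 - (1/2)q_B)q_B - 42q_B.
The leader's first-order condition 157 - q_B = 0 yields q_B = 157.
Then q_D = (314 - 157)/2 = 157/2.
Price P = 356 - 471/2 = 241/2.
Bastion's profit: (241/2 - 42)·157 = 12324.5000.

12324.50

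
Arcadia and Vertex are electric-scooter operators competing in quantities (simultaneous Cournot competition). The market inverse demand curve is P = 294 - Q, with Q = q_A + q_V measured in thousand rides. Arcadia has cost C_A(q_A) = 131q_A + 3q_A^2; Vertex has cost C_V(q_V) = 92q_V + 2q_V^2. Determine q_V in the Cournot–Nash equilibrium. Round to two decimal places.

30.91

Arcadia's profit: π_A = (294 - Q)q_A - (131q_A + 3q_A²). Setting ∂π_A/∂q_A = 0: 163 - 8q_A - (q_V) = 0.
Vertex's first-order condition: 202 - 6q_V - (q_A) = 0.
Rearranging gives the reaction functions q_A = (163 - q_V)/8 and q_V = (202 - q_A)/6.
Solving the pair: q_A = 776/47, q_V = 1453/47.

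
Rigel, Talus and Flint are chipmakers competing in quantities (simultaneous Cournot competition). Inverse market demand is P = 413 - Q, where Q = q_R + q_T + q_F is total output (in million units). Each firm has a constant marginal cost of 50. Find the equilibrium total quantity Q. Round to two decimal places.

272.25

Each firm earns π_i = (413 - Q)q_i - 50q_i.
First-order condition (treating rivals' output as given): 363 - 2q_i - Σ_{j≠i} q_j = 0.
With identical firms every q_j equals q_i, so Σ_{j≠i} q_j = 2q_i and 363 = 4q_i, giving q_i = 363/4.
Total output Q = 363/4 + 363/4 + 363/4 = 1089/4.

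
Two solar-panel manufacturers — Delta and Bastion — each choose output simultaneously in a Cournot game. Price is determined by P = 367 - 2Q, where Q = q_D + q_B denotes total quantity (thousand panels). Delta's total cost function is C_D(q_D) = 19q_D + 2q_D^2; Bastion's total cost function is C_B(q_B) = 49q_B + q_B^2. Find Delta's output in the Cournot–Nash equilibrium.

33

Delta's profit: π_D = (367 - 2Q)q_D - (19q_D + 2q_D²). Setting ∂π_D/∂q_D = 0: 348 - 8q_D - 2(q_B) = 0.
Bastion's first-order condition: 318 - 6q_B - 2(q_D) = 0.
Best responses: q_D = (348 - 2q_B)/8, q_B = (318 - 2q_D)/6.
Substituting one into the other gives q_D = 33 and q_B = 42.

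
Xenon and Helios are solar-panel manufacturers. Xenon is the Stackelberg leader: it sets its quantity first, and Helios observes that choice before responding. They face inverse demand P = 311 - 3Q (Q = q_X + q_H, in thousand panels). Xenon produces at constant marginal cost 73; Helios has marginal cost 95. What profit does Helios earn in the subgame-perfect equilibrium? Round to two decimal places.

Solve by backward induction. Given q_X, the follower Helios maximises π_H = (311 - 3q_X - 3q_H)q_H - 95q_H.
Follower FOC: 216 - 3q_X - 6q_H = 0, so q_H(q_X) = (216 - 3q_X)/6.
Xenon substitutes q_H(q_X) into its own profit: π_X = q_X(311 - 3q_X - (216 - 3q_X)/2) - 73q_X = (203 - (3/2)q_X)q_X - 73q_X.
The leader's first-order condition 130 - 3q_X = 0 yields q_X = 130/3.
Then q_H = (216 - 3·(130/3))/6 = 43/3.
Price P = 311 - 3·(173/3) = 138.
Helios's profit: (138 - 95)·(43/3) = 1849/3.

616.33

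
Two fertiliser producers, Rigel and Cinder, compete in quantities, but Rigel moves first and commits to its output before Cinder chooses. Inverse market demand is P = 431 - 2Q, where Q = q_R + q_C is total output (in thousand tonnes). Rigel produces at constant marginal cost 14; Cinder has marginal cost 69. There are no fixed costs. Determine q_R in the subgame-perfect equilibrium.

118

The follower Cinder best-responds to any q_R: π_C = (431 - 2Q)q_C - 69q_C.
∂π_C/∂q_C = 362 - 2q_R - 4q_C = 0 gives the reaction function q_C = (362 - 2q_R)/4.
Rigel substitutes q_C(q_R) into its own profit: π_R = q_R(431 - 2q_R - (362 - 2q_R)/2) - 14q_R = (250 - q_R)q_R - 14q_R.
Maximising: ∂π_R/∂q_R = 236 - 2q_R = 0, giving q_R = 118.
Then q_C = (362 - 2·118)/4 = 63/2.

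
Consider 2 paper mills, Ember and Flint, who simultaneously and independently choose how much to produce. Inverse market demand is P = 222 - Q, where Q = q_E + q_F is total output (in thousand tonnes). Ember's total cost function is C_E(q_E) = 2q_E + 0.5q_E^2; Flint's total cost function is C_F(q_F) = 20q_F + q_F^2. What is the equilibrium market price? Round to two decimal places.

Ember's profit: π_E = (222 - Q)q_E - (2q_E + (1/2)q_E²). Setting ∂π_E/∂q_E = 0: 220 - 3q_E - (q_F) = 0.
Flint's profit: π_F = (222 - Q)q_F - (20q_F + q_F²). Setting ∂π_F/∂q_F = 0: 202 - 4q_F - (q_E) = 0.
Best responses: q_E = (220 - q_F)/3, q_F = (202 - q_E)/4.
Solving the pair: q_E = 678/11, q_F = 386/11.
Total output Q = 1064/11, so price P = 222 - 1064/11 = 1378/11.

125.27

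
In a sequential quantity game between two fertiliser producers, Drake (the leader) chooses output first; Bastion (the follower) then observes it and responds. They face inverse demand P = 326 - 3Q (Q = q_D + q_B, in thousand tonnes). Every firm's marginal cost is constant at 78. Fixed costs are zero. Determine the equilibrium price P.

140

The follower Bastion best-responds to any q_D: π_B = (326 - 3Q)q_B - 78q_B.
Setting the follower's marginal profit to zero, 248 - 3q_D - 6q_B = 0, i.e. q_B = (248 - 3q_D)/6.
The leader anticipates this reaction. Substituting into P = 326 - 3Q gives P = 202 - (3/2)q_D, so π_D = (202 - (3/2)q_D)q_D - 78q_D.
The leader's first-order condition 124 - 3q_D = 0 yields q_D = 124/3.
Then q_B = (248 - 3·(124/3))/6 = 62/3.
Total output Q = 62, so price P = 326 - 3·62 = 140.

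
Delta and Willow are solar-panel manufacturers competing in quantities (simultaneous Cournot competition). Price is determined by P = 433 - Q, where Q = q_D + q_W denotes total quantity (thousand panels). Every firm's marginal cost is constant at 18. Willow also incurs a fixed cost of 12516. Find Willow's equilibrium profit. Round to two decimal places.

A representative firm's profit is π_i = q_i(433 - Q) - 18q_i.
First-order condition (treating rivals' output as given): 415 - 2q_i - q_j = 0.
With identical firms every q_j equals q_i, so q_j = q_i and 415 = 3q_i, giving q_i = 415/3.
Price P = 433 - 830/3 = 469/3.
Willow's profit: (469/3 - 18)·(415/3) - 12516 = 6620.1111.

6620.11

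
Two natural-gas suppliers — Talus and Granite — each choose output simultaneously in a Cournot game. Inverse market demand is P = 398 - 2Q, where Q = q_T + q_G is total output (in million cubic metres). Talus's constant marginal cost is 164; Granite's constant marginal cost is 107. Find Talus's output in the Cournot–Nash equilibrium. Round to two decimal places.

Talus's profit: π_T = (398 - 2Q)q_T - (164q_T). Setting ∂π_T/∂q_T = 0: 234 - 4q_T - 2(q_G) = 0.
Granite's profit: π_G = (398 - 2Q)q_G - (107q_G). Setting ∂π_G/∂q_G = 0: 291 - 4q_G - 2(q_T) = 0.
Best responses: q_T = (234 - 2q_G)/4, q_G = (291 - 2q_T)/4.
Solving the pair: q_T = 59/2, q_G = 58.

29.50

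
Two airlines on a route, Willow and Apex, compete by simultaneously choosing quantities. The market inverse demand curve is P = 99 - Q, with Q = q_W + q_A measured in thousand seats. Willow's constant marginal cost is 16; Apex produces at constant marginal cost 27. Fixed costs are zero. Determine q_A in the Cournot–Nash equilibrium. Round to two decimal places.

20.33

Willow's profit: π_W = (99 - Q)q_W - (16q_W). Setting ∂π_W/∂q_W = 0: 83 - 2q_W - (q_A) = 0.
Apex's profit: π_A = (99 - Q)q_A - (27q_A). Setting ∂π_A/∂q_A = 0: 72 - 2q_A - (q_W) = 0.
Best responses: q_W = (83 - q_A)/2, q_A = (72 - q_W)/2.
Substituting one into the other gives q_W = 94/3 and q_A = 61/3.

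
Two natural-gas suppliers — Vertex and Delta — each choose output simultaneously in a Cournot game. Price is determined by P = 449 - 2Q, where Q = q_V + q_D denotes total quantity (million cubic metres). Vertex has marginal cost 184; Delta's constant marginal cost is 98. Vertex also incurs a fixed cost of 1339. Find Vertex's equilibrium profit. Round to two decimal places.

441.06

Vertex's profit: π_V = (449 - 2Q)q_V - (184q_V). Setting ∂π_V/∂q_V = 0: 265 - 4q_V - 2(q_D) = 0.
Delta's first-order condition: 351 - 4q_D - 2(q_V) = 0.
Rearranging gives the reaction functions q_V = (265 - 2q_D)/4 and q_D = (351 - 2q_V)/4.
Substituting one into the other gives q_V = 179/6 and q_D = 437/6.
Price P = 449 - 2·(308/3) = 731/3.
Vertex's profit: (731/3 - 184)·(179/6) - 1339 = 441.0556.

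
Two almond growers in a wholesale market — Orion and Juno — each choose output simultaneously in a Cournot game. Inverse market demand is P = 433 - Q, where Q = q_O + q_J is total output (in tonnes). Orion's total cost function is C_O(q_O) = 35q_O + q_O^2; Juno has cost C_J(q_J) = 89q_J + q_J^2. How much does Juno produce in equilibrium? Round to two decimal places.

Orion's profit: π_O = (433 - Q)q_O - (35q_O + q_O²). Setting ∂π_O/∂q_O = 0: 398 - 4q_O - (q_J) = 0.
Juno's profit: π_J = (433 - Q)q_J - (89q_J + q_J²). Setting ∂π_J/∂q_J = 0: 344 - 4q_J - (q_O) = 0.
Rearranging gives the reaction functions q_O = (398 - q_J)/4 and q_J = (344 - q_O)/4.
Solving the pair: q_O = 416/5, q_J = 326/5.

65.20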